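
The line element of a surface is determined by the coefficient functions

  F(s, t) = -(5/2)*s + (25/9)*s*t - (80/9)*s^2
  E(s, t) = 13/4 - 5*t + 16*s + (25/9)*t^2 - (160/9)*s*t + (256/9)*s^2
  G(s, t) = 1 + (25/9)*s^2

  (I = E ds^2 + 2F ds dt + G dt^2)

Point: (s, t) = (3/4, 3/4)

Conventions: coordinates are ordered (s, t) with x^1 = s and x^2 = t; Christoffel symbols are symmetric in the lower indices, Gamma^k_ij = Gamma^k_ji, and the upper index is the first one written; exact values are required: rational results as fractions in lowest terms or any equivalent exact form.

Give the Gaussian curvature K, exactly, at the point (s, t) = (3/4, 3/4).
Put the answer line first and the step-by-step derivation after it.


Answer: K = -64/9801

E = 305/16, F = -85/16, G = 41/16, EG - F^2 = 165/8 at the point
E_s = 136/3, E_t = -85/6, F_s = -55/4, F_t = 25/12, G_s = 25/6, G_t = 0
E_tt = 50/9, F_st = 25/9, G_ss = 50/9
K follows from Brioschi's formula, (det M1 - det M2)/(EG - F^2)^2.
M1 = [[-E_tt/2 + F_st - G_ss/2, E_s/2, F_s - E_t/2], [F_t - G_s/2, E, F], [G_t/2, F, G]] = [[-25/9, 68/3, -20/3], [0, 305/16, -85/16], [0, -85/16, 41/16]]; det M1 = -1375/24
M2 = [[0, E_t/2, G_s/2], [E_t/2, E, F], [G_s/2, F, G]] = [[0, -85/12, 25/12], [-85/12, 305/16, -85/16], [25/12, -85/16, 41/16]]; det M2 = -3925/72
det M1 - det M2 = -25/9; K = -25/9 / (165/8)^2 = -64/9801


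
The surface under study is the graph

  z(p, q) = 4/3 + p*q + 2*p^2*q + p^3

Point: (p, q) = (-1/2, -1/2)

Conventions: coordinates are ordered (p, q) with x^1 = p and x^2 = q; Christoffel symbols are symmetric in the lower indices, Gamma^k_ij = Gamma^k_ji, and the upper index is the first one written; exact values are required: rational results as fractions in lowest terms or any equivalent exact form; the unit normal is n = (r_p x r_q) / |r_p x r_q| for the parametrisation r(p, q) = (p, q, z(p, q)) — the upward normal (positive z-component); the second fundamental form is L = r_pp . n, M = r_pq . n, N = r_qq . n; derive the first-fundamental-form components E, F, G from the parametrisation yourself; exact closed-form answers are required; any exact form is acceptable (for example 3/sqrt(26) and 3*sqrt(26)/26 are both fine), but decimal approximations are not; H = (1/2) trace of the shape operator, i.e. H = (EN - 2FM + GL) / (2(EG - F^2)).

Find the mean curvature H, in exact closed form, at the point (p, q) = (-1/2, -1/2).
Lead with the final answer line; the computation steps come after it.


Answer: H = -160*sqrt(41)/1681

z_p = 5/4, z_q = 0, z_pp = -5, z_pq = -1, z_qq = 0
E = 41/16, F = 0, G = 1; answer radicand W^2 = 41/16
unnormalised second-form numerators: l = -5, m = -1, n = 0; L = l/sqrt(41/16), and similarly M = m/sqrt(W^2), N = n/sqrt(W^2)
H = (E*n - 2*F*m + G*l) / (2*(EG - F^2)*sqrt(W^2)); E*n - 2*F*m + G*l = -5, EG - F^2 = 41/16, so H = (-40/41)/sqrt(41/16)


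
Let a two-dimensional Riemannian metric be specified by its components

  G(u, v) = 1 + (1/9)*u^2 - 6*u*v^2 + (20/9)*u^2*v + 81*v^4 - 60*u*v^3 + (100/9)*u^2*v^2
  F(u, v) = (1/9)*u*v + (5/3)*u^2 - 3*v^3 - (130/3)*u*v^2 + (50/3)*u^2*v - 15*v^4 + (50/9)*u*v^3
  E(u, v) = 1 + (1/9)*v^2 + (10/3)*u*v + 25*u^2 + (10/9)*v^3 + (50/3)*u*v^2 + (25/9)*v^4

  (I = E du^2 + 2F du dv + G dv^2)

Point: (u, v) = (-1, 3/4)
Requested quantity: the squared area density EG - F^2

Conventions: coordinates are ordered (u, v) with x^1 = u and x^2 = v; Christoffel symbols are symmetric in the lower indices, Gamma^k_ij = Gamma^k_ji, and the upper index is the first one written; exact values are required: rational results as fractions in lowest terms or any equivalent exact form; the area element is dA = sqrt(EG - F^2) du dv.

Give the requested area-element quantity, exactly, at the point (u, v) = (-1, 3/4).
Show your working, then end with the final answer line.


E = 3977/256, F = 23119/768, G = 145945/2304; EG - F^2 = 89717/1152

Answer: EG - F^2 = 89717/1152


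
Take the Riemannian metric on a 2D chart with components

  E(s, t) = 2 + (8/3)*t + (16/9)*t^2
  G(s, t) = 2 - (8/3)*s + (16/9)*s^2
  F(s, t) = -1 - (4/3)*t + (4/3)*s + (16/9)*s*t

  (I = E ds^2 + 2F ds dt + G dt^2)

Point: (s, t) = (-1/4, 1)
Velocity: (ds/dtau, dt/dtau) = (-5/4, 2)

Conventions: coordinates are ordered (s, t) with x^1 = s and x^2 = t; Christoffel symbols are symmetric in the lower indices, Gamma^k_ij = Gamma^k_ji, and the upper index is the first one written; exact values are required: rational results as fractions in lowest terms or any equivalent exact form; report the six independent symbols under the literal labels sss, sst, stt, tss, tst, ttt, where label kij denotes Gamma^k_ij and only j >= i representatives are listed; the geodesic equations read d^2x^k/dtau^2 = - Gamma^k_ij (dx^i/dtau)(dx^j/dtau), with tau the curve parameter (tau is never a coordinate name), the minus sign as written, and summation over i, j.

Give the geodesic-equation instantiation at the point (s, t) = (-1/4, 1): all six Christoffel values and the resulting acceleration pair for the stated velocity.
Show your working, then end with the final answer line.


E = 58/9, F = -28/9, G = 25/9 at the point
E_s = 0, E_t = 56/9, F_s = 28/9, F_t = -16/9, G_s = -32/9, G_t = 0
EG - F^2 = 74/9;  g^inv = (9/74) * [[25/9, 28/9], [28/9, 58/9]]
first-kind symbols [ij,l] = (1/2)(d_i g_jl + d_j g_il - d_l g_ij): [ss,s] = E_s/2 = 0, [ss,t] = F_s - E_t/2 = 0, [st,s] = E_t/2 = 28/9, [st,t] = G_s/2 = -16/9, [tt,s] = F_t - G_s/2 = 0, [tt,t] = G_t/2 = 0
Gamma^s_ij = (G*[ij,s] - F*[ij,t])/(EG - F^2), Gamma^t_ij = (E*[ij,t] - F*[ij,s])/(EG - F^2)
Gamma_sss = 0, Gamma_sst = 14/37, Gamma_stt = 0, Gamma_tss = 0, Gamma_tst = -8/37, Gamma_ttt = 0
d^2s/dtau^2 = -(Gamma_sss*(-5/4)^2 + 2*Gamma_sst*(-5/4)*(2) + Gamma_stt*(2)^2) = 70/37
d^2t/dtau^2 = -(Gamma_tss*(-5/4)^2 + 2*Gamma_tst*(-5/4)*(2) + Gamma_ttt*(2)^2) = -40/37

Answer: Gamma_sss = 0, Gamma_sst = 14/37, Gamma_stt = 0, Gamma_tss = 0, Gamma_tst = -8/37, Gamma_ttt = 0; accelerations (d^2s/dtau^2, d^2t/dtau^2) = (70/37, -40/37)


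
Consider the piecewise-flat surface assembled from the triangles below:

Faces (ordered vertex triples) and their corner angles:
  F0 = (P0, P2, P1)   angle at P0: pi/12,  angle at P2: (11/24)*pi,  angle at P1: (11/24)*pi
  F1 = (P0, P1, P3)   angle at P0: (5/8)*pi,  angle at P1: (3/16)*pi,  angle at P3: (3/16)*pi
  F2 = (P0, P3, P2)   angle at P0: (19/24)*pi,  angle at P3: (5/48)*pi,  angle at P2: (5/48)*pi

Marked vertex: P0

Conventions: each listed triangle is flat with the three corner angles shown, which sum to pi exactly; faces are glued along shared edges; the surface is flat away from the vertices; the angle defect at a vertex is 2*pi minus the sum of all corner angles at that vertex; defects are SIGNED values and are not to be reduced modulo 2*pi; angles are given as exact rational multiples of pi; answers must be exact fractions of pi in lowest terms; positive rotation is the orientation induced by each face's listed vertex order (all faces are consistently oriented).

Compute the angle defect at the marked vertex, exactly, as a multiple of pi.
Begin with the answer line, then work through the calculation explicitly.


Answer: defect(P0) = pi/2

Sum of corner angles at P0: (3/2)*pi
defect = 2*pi - (3/2)*pi


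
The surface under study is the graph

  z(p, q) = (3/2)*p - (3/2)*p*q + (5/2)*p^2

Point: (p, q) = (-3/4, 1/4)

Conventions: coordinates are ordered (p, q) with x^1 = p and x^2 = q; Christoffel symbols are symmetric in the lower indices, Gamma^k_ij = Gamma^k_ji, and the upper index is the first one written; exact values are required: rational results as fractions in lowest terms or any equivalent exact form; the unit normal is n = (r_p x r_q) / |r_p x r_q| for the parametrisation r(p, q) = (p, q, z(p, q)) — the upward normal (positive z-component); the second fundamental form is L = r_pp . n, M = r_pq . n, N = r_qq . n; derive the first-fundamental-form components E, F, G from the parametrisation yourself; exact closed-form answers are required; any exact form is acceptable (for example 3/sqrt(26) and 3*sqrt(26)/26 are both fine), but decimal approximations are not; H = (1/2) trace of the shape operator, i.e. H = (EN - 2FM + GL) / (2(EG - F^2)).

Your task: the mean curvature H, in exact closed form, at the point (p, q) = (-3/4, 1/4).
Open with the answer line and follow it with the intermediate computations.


Answer: H = 158*sqrt(586)/85849

z_p = -21/8, z_q = 9/8, z_pp = 5, z_pq = -3/2, z_qq = 0
E = 505/64, F = -189/64, G = 145/64; answer radicand W^2 = 293/32
unnormalised second-form numerators: l = 5, m = -3/2, n = 0; L = l/sqrt(293/32), and similarly M = m/sqrt(W^2), N = n/sqrt(W^2)
H = (E*n - 2*F*m + G*l) / (2*(EG - F^2)*sqrt(W^2)); E*n - 2*F*m + G*l = 79/32, EG - F^2 = 293/32, so H = (79/586)/sqrt(293/32)


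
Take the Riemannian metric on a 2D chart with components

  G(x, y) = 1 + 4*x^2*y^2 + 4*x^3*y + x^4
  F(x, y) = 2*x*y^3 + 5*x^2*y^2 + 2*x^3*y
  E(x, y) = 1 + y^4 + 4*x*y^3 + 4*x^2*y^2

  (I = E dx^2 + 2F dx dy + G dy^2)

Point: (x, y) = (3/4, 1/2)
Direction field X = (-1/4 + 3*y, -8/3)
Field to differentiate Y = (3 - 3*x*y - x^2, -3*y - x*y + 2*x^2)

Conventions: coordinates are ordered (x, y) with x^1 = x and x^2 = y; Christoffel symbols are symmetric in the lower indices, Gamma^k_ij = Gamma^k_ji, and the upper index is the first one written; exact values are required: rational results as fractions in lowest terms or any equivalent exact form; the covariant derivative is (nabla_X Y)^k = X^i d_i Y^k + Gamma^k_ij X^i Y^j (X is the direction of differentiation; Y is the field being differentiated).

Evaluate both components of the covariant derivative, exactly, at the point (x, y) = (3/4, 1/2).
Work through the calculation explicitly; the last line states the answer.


E = 2, F = 21/16, G = 697/256 at the point
E_x = 2, E_y = 5, F_x = 61/16, F_y = 153/32, G_x = 105/16, G_y = 63/16
EG - F^2 = 953/256;  g^inv = (256/953) * [[697/256, -21/16], [-21/16, 2]]
first-kind symbols [ij,l] = (1/2)(d_i g_jl + d_j g_il - d_l g_ij): [xx,x] = E_x/2 = 1, [xx,y] = F_x - E_y/2 = 21/16, [xy,x] = E_y/2 = 5/2, [xy,y] = G_x/2 = 105/32, [yy,x] = F_y - G_x/2 = 3/2, [yy,y] = G_y/2 = 63/32
Gamma^x_ij = (G*[ij,x] - F*[ij,y])/(EG - F^2), Gamma^y_ij = (E*[ij,y] - F*[ij,x])/(EG - F^2)
Gamma_xxx = 256/953, Gamma_xxy = 640/953, Gamma_xyy = 384/953, Gamma_yxx = 336/953, Gamma_yxy = 840/953, Gamma_yyy = 504/953
X = (5/4, -8/3), Y = (21/16, -3/4) at the point

Answer: (nabla_X Y)^x = 1969/3812, (nabla_X Y)^y = 82719/7624


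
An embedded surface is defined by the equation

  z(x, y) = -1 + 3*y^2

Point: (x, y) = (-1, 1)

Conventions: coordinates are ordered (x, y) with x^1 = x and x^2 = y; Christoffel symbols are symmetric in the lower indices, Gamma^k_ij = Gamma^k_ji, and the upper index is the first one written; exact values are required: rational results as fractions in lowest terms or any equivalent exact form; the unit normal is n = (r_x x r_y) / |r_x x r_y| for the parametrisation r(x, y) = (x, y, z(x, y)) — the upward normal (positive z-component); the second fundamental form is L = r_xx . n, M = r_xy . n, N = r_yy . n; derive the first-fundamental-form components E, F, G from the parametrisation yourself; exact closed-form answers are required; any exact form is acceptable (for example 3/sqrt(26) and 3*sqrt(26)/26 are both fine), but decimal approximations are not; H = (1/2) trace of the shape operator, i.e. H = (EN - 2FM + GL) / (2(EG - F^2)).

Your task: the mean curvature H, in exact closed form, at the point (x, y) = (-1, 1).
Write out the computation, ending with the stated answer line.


z_x = 0, z_y = 6, z_xx = 0, z_xy = 0, z_yy = 6
E = 1, F = 0, G = 37; answer radicand W^2 = 37
unnormalised second-form numerators: l = 0, m = 0, n = 6; L = l/sqrt(37), and similarly M = m/sqrt(W^2), N = n/sqrt(W^2)
H = (E*n - 2*F*m + G*l) / (2*(EG - F^2)*sqrt(W^2)); E*n - 2*F*m + G*l = 6, EG - F^2 = 37, so H = (3/37)/sqrt(37)

Answer: H = 3*sqrt(37)/1369


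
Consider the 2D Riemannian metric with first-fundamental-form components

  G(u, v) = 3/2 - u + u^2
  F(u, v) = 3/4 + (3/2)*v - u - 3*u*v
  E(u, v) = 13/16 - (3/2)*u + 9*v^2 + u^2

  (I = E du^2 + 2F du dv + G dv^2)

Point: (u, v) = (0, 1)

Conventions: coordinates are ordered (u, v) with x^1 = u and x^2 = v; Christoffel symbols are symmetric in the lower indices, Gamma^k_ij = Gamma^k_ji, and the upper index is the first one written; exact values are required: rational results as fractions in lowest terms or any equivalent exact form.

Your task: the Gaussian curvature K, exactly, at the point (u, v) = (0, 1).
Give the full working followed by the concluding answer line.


E = 157/16, F = 9/4, G = 3/2, EG - F^2 = 309/32 at the point
E_u = -3/2, E_v = 18, F_u = -4, F_v = 3/2, G_u = -1, G_v = 0
E_vv = 18, F_uv = -3, G_uu = 2
Compute both Brioschi determinants and normalise by (EG - F^2)^2.
M1 = [[-E_vv/2 + F_uv - G_uu/2, E_u/2, F_u - E_v/2], [F_v - G_u/2, E, F], [G_v/2, F, G]] = [[-13, -3/4, -13], [2, 157/16, 9/4], [0, 9/4, 3/2]]; det M1 = -5817/32
M2 = [[0, E_v/2, G_u/2], [E_v/2, E, F], [G_u/2, F, G]] = [[0, 9, -1/2], [9, 157/16, 9/4], [-1/2, 9/4, 3/2]]; det M2 = -9229/64
det M1 - det M2 = -2405/64; K = -2405/64 / (309/32)^2 = -38480/95481

Answer: K = -38480/95481


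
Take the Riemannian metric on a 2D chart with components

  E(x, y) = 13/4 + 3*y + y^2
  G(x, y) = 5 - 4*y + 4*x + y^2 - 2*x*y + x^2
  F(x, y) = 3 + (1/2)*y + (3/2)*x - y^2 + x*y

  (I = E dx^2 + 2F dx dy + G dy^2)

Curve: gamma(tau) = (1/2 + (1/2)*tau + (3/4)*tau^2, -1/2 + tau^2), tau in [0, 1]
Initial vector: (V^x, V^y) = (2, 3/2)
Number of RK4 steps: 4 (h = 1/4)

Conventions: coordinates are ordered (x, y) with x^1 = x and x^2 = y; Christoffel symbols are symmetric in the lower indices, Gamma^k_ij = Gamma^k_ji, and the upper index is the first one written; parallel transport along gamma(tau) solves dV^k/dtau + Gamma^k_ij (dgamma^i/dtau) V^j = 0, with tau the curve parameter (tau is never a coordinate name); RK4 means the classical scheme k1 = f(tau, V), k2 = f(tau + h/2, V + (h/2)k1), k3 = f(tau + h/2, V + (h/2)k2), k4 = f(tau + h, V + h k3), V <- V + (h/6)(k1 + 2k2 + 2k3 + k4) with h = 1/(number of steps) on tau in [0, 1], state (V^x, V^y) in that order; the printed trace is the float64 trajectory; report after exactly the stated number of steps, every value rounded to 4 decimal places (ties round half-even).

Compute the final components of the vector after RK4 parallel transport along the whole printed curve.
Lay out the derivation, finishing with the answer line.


gamma'(tau) = (1/2 + (3/2)*tau, 2*tau); f(tau, V)^k = -Gamma^k_ij(gamma(tau)) gamma'^i(tau) V^j; h = 1/4; intermediate values shown to 6 dp
curve data and Christoffel symbols at the stage parameters:
  tau = 0.000000: gamma = (0.500000, -0.500000), gamma' = (0.500000, 0.000000); Gamma_xxx = 0.000000, Gamma_xxy = 0.090909, Gamma_xyy = -0.090909, Gamma_yxx = 0.000000, Gamma_yxy = 0.272727, Gamma_yyy = -0.272727
  tau = 0.125000: gamma = (0.574219, -0.484375), gamma' = (0.687500, 0.250000); Gamma_xxx = 0.000000, Gamma_xxy = 0.089196, Gamma_xyy = -0.089196, Gamma_yxx = 0.000000, Gamma_yxy = 0.268616, Gamma_yyy = -0.268616
  tau = 0.250000: gamma = (0.671875, -0.437500), gamma' = (0.875000, 0.500000); Gamma_xxx = 0.000000, Gamma_xxy = 0.090064, Gamma_xyy = -0.090064, Gamma_yxx = 0.000000, Gamma_yxy = 0.263571, Gamma_yyy = -0.263571
  tau = 0.375000: gamma = (0.792969, -0.359375), gamma' = (1.062500, 0.750000); Gamma_xxx = 0.000000, Gamma_xxy = 0.093201, Gamma_xyy = -0.093201, Gamma_yxx = 0.000000, Gamma_yxy = 0.257580, Gamma_yyy = -0.257580
  tau = 0.500000: gamma = (0.937500, -0.250000), gamma' = (1.250000, 1.000000); Gamma_xxx = 0.000000, Gamma_xxy = 0.098250, Gamma_xyy = -0.098250, Gamma_yxx = 0.000000, Gamma_yxy = 0.250537, Gamma_yyy = -0.250537
  tau = 0.625000: gamma = (1.105469, -0.109375), gamma' = (1.437500, 1.250000); Gamma_xxx = 0.000000, Gamma_xxy = 0.104802, Gamma_xyy = -0.104802, Gamma_yxx = 0.000000, Gamma_yxy = 0.242281, Gamma_yyy = -0.242281
  tau = 0.750000: gamma = (1.296875, 0.062500), gamma' = (1.625000, 1.500000); Gamma_xxx = 0.000000, Gamma_xxy = 0.112389, Gamma_xyy = -0.112389, Gamma_yxx = 0.000000, Gamma_yxy = 0.232646, Gamma_yyy = -0.232646
  tau = 0.875000: gamma = (1.511719, 0.265625), gamma' = (1.812500, 1.750000); Gamma_xxx = 0.000000, Gamma_xxy = 0.120483, Gamma_xyy = -0.120483, Gamma_yxx = 0.000000, Gamma_yxy = 0.221507, Gamma_yyy = -0.221507
  tau = 1.000000: gamma = (1.750000, 0.500000), gamma' = (2.000000, 2.000000); Gamma_xxx = 0.000000, Gamma_xxy = 0.128514, Gamma_xyy = -0.128514, Gamma_yxx = 0.000000, Gamma_yxy = 0.208835, Gamma_yyy = -0.208835
step 0: V^x = 2.0000, V^y = 1.5000
step 1: k1 = (-0.068182, -0.204545), k2 = (-0.101945, -0.307010), k3 = (-0.101351, -0.305222), k4 = (-0.137007, -0.400948); V <- V + (h/6)(k1 + 2k2 + 2k3 + k4): V^x = 1.9745, V^y = 1.4238
step 2: k1 = (-0.137002, -0.400934), k2 = (-0.176831, -0.488707), k3 = (-0.176163, -0.486862), k4 = (-0.221650, -0.565207); V <- V + (h/6)(k1 + 2k2 + 2k3 + k4): V^x = 1.9301, V^y = 1.3022
step 3: k1 = (-0.221622, -0.565137), k2 = (-0.273426, -0.632106), k3 = (-0.272413, -0.629764), k4 = (-0.329993, -0.683085); V <- V + (h/6)(k1 + 2k2 + 2k3 + k4): V^x = 1.8617, V^y = 1.1450
step 4: k1 = (-0.329935, -0.682965), k2 = (-0.391810, -0.720341), k3 = (-0.390144, -0.717278), k4 = (-0.453434, -0.736831); V <- V + (h/6)(k1 + 2k2 + 2k3 + k4): V^x = 1.7639, V^y = 0.9661

Answer: V^x = 1.7639, V^y = 0.9661


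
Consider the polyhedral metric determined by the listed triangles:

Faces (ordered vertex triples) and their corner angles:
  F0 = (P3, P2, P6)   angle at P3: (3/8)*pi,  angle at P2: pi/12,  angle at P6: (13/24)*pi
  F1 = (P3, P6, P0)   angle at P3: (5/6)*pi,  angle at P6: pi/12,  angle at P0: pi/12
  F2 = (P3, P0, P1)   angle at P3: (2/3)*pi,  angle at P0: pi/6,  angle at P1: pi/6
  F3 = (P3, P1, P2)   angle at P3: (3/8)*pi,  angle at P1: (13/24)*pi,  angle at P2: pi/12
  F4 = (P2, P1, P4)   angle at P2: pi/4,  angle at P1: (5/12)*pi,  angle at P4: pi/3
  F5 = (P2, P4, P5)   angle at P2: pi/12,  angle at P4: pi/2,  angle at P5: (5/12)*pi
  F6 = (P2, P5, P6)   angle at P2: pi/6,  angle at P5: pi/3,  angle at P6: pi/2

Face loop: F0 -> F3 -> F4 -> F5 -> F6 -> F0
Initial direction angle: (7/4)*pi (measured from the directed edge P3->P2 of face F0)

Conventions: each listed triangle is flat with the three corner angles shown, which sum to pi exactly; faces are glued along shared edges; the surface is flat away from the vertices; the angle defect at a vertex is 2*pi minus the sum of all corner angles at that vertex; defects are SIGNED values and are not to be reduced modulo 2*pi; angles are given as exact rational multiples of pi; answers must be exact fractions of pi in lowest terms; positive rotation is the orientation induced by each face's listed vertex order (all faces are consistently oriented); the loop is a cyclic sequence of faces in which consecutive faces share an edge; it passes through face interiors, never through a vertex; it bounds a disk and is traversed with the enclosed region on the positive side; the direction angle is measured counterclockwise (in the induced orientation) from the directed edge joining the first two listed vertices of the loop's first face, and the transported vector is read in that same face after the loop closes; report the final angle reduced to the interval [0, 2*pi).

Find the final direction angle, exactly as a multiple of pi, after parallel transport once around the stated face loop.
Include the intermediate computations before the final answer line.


enclosed vertex P2: corner angles sum to (2/3)*pi, defect = 2*pi - (2/3)*pi = (4/3)*pi
the final direction is the initial angle plus the enclosed defects, taken mod 2*pi in the induced orientation
final angle = (7/4)*pi + (4/3)*pi = (13/12)*pi (mod 2*pi)

Answer: final direction angle = (13/12)*pi


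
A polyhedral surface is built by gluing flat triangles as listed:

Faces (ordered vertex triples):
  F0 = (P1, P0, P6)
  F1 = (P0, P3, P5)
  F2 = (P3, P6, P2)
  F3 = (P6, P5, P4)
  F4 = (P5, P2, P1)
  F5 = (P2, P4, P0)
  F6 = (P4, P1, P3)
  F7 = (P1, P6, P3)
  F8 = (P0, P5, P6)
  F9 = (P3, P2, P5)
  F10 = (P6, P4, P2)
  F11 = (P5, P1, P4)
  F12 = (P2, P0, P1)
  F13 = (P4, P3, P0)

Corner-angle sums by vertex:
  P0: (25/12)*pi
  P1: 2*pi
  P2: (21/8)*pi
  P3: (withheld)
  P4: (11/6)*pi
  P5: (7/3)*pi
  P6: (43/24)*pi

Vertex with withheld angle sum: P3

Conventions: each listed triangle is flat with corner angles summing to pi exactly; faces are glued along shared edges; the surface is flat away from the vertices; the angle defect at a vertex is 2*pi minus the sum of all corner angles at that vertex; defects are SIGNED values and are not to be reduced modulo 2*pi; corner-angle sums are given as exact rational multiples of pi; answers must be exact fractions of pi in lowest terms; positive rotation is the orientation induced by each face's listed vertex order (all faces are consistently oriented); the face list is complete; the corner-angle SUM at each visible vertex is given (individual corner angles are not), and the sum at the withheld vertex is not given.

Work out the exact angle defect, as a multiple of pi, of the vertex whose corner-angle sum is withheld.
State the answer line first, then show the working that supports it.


Answer: defect(P3) = (2/3)*pi

V = 7, E = 21, F = 14; chi = V - E + F = 0
Gauss-Bonnet: total defect = 2*pi*chi = 0; visible defects sum to (-2/3)*pi


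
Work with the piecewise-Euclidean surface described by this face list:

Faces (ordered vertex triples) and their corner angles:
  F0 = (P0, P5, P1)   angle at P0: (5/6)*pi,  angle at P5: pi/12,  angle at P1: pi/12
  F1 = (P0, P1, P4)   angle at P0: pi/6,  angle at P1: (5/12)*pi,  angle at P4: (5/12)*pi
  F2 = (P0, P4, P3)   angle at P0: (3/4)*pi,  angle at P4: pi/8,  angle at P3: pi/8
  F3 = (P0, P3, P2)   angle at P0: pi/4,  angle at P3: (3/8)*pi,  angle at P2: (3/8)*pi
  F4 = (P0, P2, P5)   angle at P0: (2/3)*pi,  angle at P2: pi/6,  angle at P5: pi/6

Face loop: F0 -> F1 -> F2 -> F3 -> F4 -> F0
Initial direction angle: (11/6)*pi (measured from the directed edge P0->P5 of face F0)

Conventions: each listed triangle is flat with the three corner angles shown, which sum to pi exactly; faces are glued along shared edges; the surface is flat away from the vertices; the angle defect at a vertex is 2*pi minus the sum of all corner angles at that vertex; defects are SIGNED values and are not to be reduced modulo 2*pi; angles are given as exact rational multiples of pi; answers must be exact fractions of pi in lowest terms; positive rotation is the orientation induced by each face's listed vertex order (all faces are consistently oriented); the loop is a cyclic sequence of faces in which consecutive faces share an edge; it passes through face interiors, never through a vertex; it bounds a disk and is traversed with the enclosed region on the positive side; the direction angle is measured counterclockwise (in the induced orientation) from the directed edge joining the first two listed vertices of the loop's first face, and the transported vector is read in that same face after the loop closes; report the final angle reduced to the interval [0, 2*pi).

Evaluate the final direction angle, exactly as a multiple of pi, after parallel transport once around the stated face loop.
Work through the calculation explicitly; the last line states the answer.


enclosed vertex P0: corner angles sum to (8/3)*pi, defect = 2*pi - (8/3)*pi = (-2/3)*pi
the rotation equals the total enclosed defect, so the final angle is initial + defects (mod 2*pi)
final angle = (11/6)*pi - (2/3)*pi = (7/6)*pi (mod 2*pi)

Answer: final direction angle = (7/6)*pi


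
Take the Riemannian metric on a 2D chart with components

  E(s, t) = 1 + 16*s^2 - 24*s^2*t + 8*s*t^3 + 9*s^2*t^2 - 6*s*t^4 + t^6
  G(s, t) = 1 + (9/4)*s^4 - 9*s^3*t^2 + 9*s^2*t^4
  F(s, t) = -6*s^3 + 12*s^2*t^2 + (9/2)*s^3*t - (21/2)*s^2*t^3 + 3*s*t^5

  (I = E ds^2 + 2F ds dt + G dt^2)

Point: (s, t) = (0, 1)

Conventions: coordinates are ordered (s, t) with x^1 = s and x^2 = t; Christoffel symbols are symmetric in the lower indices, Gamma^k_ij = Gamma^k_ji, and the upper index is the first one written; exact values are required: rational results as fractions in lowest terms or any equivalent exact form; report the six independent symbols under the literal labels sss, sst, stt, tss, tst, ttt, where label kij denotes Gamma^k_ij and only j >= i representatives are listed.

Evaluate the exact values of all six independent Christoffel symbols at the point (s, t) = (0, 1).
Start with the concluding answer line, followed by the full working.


Answer: Gamma_sss = 1/2, Gamma_sst = 3/2, Gamma_stt = 0, Gamma_tss = 0, Gamma_tst = 0, Gamma_ttt = 0

E = 2, F = 0, G = 1 at the point
E_s = 2, E_t = 6, F_s = 3, F_t = 0, G_s = 0, G_t = 0
EG - F^2 = 2;  g^inv = (1/2) * [[1, 0], [0, 2]]
first-kind symbols [ij,l] = (1/2)(d_i g_jl + d_j g_il - d_l g_ij): [ss,s] = E_s/2 = 1, [ss,t] = F_s - E_t/2 = 0, [st,s] = E_t/2 = 3, [st,t] = G_s/2 = 0, [tt,s] = F_t - G_s/2 = 0, [tt,t] = G_t/2 = 0
Gamma^s_ij = (G*[ij,s] - F*[ij,t])/(EG - F^2), Gamma^t_ij = (E*[ij,t] - F*[ij,s])/(EG - F^2)


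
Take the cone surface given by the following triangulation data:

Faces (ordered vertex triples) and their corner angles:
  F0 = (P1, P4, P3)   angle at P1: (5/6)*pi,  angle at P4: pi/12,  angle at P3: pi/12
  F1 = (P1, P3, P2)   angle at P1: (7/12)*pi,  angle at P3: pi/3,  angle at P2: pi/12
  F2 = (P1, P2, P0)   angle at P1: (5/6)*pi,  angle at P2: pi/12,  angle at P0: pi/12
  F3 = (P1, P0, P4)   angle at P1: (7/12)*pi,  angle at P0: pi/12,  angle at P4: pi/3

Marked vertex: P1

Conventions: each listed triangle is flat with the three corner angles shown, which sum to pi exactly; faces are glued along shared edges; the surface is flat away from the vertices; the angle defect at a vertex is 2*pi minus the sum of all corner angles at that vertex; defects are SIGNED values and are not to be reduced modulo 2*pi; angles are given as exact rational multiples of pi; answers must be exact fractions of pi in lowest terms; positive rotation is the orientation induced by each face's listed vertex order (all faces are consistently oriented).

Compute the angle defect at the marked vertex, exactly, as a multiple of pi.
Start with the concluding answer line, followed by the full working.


Answer: defect(P1) = (-5/6)*pi

Sum of corner angles at P1: (17/6)*pi
defect = 2*pi - (17/6)*pi


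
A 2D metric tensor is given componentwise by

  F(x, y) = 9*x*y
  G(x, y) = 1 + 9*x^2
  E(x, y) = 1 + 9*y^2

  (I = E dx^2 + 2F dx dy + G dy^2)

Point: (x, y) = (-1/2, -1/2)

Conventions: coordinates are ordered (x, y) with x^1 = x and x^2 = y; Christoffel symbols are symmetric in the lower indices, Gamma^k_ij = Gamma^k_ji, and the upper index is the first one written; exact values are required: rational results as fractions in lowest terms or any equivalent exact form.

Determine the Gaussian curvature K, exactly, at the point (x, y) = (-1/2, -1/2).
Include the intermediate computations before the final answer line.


E = 13/4, F = 9/4, G = 13/4, EG - F^2 = 11/2 at the point
E_x = 0, E_y = -9, F_x = -9/2, F_y = -9/2, G_x = -9, G_y = 0
E_yy = 18, F_xy = 9, G_xx = 18
Brioschi: K = (det M1 - det M2) / (EG - F^2)^2 with the standard first/second-derivative matrices M1, M2.
M1 = [[-E_yy/2 + F_xy - G_xx/2, E_x/2, F_x - E_y/2], [F_y - G_x/2, E, F], [G_y/2, F, G]] = [[-9, 0, 0], [0, 13/4, 9/4], [0, 9/4, 13/4]]; det M1 = -99/2
M2 = [[0, E_y/2, G_x/2], [E_y/2, E, F], [G_x/2, F, G]] = [[0, -9/2, -9/2], [-9/2, 13/4, 9/4], [-9/2, 9/4, 13/4]]; det M2 = -81/2
det M1 - det M2 = -9; K = -9 / (11/2)^2 = -36/121

Answer: K = -36/121


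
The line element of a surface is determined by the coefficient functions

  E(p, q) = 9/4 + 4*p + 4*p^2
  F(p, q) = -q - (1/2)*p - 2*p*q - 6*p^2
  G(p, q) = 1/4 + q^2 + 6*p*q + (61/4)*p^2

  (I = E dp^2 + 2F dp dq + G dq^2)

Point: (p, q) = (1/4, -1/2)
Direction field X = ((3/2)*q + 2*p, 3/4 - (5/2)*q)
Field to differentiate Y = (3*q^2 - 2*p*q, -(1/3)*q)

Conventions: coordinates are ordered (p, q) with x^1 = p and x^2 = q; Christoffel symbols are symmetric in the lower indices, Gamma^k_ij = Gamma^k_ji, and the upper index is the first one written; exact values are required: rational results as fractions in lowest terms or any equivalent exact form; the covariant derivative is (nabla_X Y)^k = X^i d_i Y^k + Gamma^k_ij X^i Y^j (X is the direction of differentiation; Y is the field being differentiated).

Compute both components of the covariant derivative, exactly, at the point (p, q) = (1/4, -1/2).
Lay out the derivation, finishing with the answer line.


E = 7/2, F = 1/4, G = 45/64 at the point
E_p = 6, E_q = 0, F_p = -5/2, F_q = -3/2, G_p = 37/8, G_q = 1/2
EG - F^2 = 307/128;  g^inv = (128/307) * [[45/64, -1/4], [-1/4, 7/2]]
first-kind symbols [ij,l] = (1/2)(d_i g_jl + d_j g_il - d_l g_ij): [pp,p] = E_p/2 = 3, [pp,q] = F_p - E_q/2 = -5/2, [pq,p] = E_q/2 = 0, [pq,q] = G_p/2 = 37/16, [qq,p] = F_q - G_p/2 = -61/16, [qq,q] = G_q/2 = 1/4
Gamma^p_ij = (G*[ij,p] - F*[ij,q])/(EG - F^2), Gamma^q_ij = (E*[ij,q] - F*[ij,p])/(EG - F^2)
Gamma_ppp = 350/307, Gamma_ppq = -74/307, Gamma_pqq = -2809/2456, Gamma_qpp = -1216/307, Gamma_qpq = 1036/307, Gamma_qqq = 234/307
X = (-1/4, 2), Y = (1, 1/6) at the point

Answer: (nabla_X Y)^p = -61805/7368, (nabla_X Y)^q = 13237/1842


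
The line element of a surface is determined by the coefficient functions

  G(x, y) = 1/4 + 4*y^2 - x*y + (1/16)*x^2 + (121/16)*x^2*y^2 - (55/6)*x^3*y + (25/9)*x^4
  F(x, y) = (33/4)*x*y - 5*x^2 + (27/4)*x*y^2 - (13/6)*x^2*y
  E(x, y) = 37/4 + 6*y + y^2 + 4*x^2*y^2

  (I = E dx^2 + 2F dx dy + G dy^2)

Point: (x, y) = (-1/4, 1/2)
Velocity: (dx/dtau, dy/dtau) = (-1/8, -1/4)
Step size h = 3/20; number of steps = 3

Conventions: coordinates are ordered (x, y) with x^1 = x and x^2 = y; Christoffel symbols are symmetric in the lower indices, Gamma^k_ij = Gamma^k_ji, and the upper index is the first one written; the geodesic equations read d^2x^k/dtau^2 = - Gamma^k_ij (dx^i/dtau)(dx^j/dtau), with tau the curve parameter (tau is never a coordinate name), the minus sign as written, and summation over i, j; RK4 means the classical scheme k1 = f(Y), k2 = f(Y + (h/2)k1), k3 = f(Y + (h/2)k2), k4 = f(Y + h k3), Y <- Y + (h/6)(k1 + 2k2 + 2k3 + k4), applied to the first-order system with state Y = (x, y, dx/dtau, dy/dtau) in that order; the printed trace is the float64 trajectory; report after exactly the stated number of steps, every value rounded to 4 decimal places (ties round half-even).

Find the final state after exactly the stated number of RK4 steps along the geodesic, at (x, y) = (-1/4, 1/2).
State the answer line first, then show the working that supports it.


Answer: x = -0.3088, y = 0.3726, dx/dtau = -0.1369, dy/dtau = -0.3223

f(Y) = (dx/dtau, dy/dtau, -Gamma^x_ij Y'^i Y'^j, -Gamma^y_ij Y'^i Y'^j) with the Gammas evaluated at the stage position; h = 0.150000; intermediate values shown to 6 dp
step 0: x = -0.2500, y = 0.5000, dx/dtau = -0.1250, dy/dtau = -0.2500
step 1:
  k1: at (x, y) = (-0.250000, 0.500000), (dx/dtau, dy/dtau) = (-0.125000, -0.250000); Gamma_xxx = 0.557701, Gamma_xxy = 0.207829, Gamma_xyy = 0.018517, Gamma_yxx = 3.957884, Gamma_yxy = -0.553172, Gamma_yyy = 1.561783; k1 = (-0.125000, -0.250000, -0.022861, -0.124880)
  k2: at (x, y) = (-0.259375, 0.481250), (dx/dtau, dy/dtau) = (-0.126715, -0.259366); Gamma_xxx = 0.580729, Gamma_xxy = 0.204628, Gamma_xyy = 0.017616, Gamma_yxx = 4.050135, Gamma_yxy = -0.579289, Gamma_yyy = 1.594347; k2 = (-0.126715, -0.259366, -0.023960, -0.134207)
  k3: at (x, y) = (-0.259504, 0.480548), (dx/dtau, dy/dtau) = (-0.126797, -0.260066); Gamma_xxx = 0.580696, Gamma_xxy = 0.204679, Gamma_xyy = 0.017500, Gamma_yxx = 4.051702, Gamma_yxy = -0.579613, Gamma_yyy = 1.595558; k3 = (-0.126797, -0.260066, -0.024019, -0.134829)
  k4: at (x, y) = (-0.269020, 0.460990), (dx/dtau, dy/dtau) = (-0.128603, -0.270224); Gamma_xxx = 0.603849, Gamma_xxy = 0.201416, Gamma_xyy = 0.016323, Gamma_yxx = 4.150448, Gamma_yxy = -0.607131, Gamma_yyy = 1.630067; k4 = (-0.128603, -0.270224, -0.025178, -0.145475)
  Y <- Y + (h/6)(k1 + 2k2 + 2k3 + k4): x = -0.2690, y = 0.4610, dx/dtau = -0.1286, dy/dtau = -0.2702
step 2:
  k1: at (x, y) = (-0.269016, 0.461023), (dx/dtau, dy/dtau) = (-0.128600, -0.270211); Gamma_xxx = 0.603860, Gamma_xxy = 0.201412, Gamma_xyy = 0.016330, Gamma_yxx = 4.150391, Gamma_yxy = -0.607122, Gamma_yyy = 1.630010; k1 = (-0.128600, -0.270211, -0.025177, -0.145458)
  k2: at (x, y) = (-0.278661, 0.440757), (dx/dtau, dy/dtau) = (-0.130488, -0.281120); Gamma_xxx = 0.627118, Gamma_xxy = 0.198090, Gamma_xyy = 0.014846, Gamma_yxx = 4.255875, Gamma_yxy = -0.636052, Gamma_yyy = 1.666207; k2 = (-0.130488, -0.281120, -0.026384, -0.157479)
  k3: at (x, y) = (-0.278802, 0.439939), (dx/dtau, dy/dtau) = (-0.130579, -0.282022); Gamma_xxx = 0.626994, Gamma_xxy = 0.198168, Gamma_xyy = 0.014685, Gamma_yxx = 4.257807, Gamma_yxy = -0.636415, Gamma_yyy = 1.667650; k3 = (-0.130579, -0.282022, -0.026454, -0.158364)
  k4: at (x, y) = (-0.288602, 0.418720), (dx/dtau, dy/dtau) = (-0.132568, -0.293965); Gamma_xxx = 0.650124, Gamma_xxy = 0.194860, Gamma_xyy = 0.012745, Gamma_yxx = 4.371049, Gamma_yxy = -0.666844, Gamma_yyy = 1.705834; k4 = (-0.132568, -0.293965, -0.027714, -0.172254)
  Y <- Y + (h/6)(k1 + 2k2 + 2k3 + k4): x = -0.2886, y = 0.4188, dx/dtau = -0.1326, dy/dtau = -0.2939
step 3:
  k1: at (x, y) = (-0.288598, 0.418761), (dx/dtau, dy/dtau) = (-0.132564, -0.293946); Gamma_xxx = 0.650145, Gamma_xxy = 0.194853, Gamma_xyy = 0.012756, Gamma_yxx = 4.370977, Gamma_yxy = -0.666836, Gamma_yyy = 1.705760; k1 = (-0.132564, -0.293946, -0.027713, -0.172228)
  k2: at (x, y) = (-0.298540, 0.396715), (dx/dtau, dy/dtau) = (-0.134643, -0.306863); Gamma_xxx = 0.673099, Gamma_xxy = 0.191570, Gamma_xyy = 0.010298, Gamma_yxx = 4.492180, Gamma_yxy = -0.698729, Gamma_yyy = 1.745447; k2 = (-0.134643, -0.306863, -0.029002, -0.188058)
  k3: at (x, y) = (-0.298696, 0.395747), (dx/dtau, dy/dtau) = (-0.134739, -0.308050); Gamma_xxx = 0.672815, Gamma_xxy = 0.191694, Gamma_xyy = 0.010062, Gamma_yxx = 4.494542, Gamma_yxy = -0.699114, Gamma_yyy = 1.747152; k3 = (-0.134739, -0.308050, -0.029083, -0.189357)
  k4: at (x, y) = (-0.308809, 0.372554), (dx/dtau, dy/dtau) = (-0.136926, -0.322349); Gamma_xxx = 0.695149, Gamma_xxy = 0.188569, Gamma_xyy = 0.006829, Gamma_yxx = 4.624762, Gamma_yxy = -0.732446, Gamma_yyy = 1.788449; k4 = (-0.136926, -0.322349, -0.030389, -0.207887)
  Y <- Y + (h/6)(k1 + 2k2 + 2k3 + k4): x = -0.3088, y = 0.3726, dx/dtau = -0.1369, dy/dtau = -0.3223


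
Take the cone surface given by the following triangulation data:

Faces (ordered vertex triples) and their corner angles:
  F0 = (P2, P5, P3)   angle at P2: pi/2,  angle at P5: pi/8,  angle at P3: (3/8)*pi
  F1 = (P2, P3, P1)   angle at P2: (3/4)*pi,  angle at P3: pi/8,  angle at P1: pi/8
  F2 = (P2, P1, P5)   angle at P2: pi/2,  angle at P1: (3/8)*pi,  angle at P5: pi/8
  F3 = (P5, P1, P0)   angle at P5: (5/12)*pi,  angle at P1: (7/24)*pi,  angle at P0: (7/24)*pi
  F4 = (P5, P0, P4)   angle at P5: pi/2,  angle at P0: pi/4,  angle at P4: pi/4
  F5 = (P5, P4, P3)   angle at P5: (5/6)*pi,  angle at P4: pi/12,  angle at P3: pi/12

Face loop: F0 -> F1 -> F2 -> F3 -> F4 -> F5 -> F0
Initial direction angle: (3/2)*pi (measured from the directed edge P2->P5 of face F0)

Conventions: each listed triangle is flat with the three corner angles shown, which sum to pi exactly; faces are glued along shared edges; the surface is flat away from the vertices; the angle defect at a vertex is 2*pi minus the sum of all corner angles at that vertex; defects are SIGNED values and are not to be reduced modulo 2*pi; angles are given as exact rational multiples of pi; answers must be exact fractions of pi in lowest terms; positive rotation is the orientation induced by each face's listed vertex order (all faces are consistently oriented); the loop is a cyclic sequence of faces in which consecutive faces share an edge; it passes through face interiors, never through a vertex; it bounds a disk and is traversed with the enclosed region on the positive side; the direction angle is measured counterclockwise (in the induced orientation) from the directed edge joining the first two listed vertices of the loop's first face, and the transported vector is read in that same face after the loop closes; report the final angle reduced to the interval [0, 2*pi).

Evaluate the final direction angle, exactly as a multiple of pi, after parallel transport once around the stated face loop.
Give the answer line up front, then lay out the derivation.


Answer: final direction angle = (7/4)*pi

enclosed vertex P2: corner angles sum to (7/4)*pi, defect = 2*pi - (7/4)*pi = pi/4
enclosed vertex P5: corner angles sum to 2*pi, defect = 2*pi - 2*pi = 0
by Gauss-Bonnet the loop rotates the vector by the enclosed defect sum (positive orientation, mod 2*pi)
final angle = (3/2)*pi + pi/4 = (7/4)*pi (mod 2*pi)


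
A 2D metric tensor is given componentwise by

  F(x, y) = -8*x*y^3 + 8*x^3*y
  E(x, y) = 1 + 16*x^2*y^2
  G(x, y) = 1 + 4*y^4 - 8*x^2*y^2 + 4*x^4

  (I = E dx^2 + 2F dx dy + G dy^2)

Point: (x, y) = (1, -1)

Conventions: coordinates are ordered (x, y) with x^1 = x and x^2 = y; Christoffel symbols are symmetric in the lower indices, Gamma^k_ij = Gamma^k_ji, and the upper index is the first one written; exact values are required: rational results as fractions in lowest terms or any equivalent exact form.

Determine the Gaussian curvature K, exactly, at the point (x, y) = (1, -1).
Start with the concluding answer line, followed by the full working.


Answer: K = -32/289

E = 17, F = 0, G = 1, EG - F^2 = 17 at the point
E_x = 32, E_y = -32, F_x = -16, F_y = -16, G_x = 0, G_y = 0
E_yy = 32, F_xy = 0, G_xx = 32
Compute both Brioschi determinants and normalise by (EG - F^2)^2.
M1 = [[-E_yy/2 + F_xy - G_xx/2, E_x/2, F_x - E_y/2], [F_y - G_x/2, E, F], [G_y/2, F, G]] = [[-32, 16, 0], [-16, 17, 0], [0, 0, 1]]; det M1 = -288
M2 = [[0, E_y/2, G_x/2], [E_y/2, E, F], [G_x/2, F, G]] = [[0, -16, 0], [-16, 17, 0], [0, 0, 1]]; det M2 = -256
det M1 - det M2 = -32; K = -32 / (17)^2 = -32/289


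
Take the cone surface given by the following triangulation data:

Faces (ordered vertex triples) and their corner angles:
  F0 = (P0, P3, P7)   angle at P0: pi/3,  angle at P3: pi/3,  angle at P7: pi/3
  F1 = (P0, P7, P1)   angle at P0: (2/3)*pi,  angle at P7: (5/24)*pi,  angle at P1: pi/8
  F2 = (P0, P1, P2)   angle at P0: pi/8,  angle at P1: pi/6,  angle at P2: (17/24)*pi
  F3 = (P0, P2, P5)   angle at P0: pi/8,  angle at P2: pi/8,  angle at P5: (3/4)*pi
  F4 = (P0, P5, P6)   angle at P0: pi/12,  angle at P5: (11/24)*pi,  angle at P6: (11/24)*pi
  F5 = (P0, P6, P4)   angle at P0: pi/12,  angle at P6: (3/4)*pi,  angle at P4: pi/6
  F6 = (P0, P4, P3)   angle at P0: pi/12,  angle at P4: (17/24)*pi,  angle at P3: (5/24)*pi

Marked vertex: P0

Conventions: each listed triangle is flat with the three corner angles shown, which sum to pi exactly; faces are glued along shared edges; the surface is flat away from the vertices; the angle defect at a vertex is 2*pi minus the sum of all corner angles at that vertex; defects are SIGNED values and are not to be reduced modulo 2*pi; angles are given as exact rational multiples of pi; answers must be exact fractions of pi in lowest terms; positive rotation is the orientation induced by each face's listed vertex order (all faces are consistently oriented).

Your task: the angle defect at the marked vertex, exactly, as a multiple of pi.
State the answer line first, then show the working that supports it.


Answer: defect(P0) = pi/2

Sum of corner angles at P0: (3/2)*pi
defect = 2*pi - (3/2)*pi


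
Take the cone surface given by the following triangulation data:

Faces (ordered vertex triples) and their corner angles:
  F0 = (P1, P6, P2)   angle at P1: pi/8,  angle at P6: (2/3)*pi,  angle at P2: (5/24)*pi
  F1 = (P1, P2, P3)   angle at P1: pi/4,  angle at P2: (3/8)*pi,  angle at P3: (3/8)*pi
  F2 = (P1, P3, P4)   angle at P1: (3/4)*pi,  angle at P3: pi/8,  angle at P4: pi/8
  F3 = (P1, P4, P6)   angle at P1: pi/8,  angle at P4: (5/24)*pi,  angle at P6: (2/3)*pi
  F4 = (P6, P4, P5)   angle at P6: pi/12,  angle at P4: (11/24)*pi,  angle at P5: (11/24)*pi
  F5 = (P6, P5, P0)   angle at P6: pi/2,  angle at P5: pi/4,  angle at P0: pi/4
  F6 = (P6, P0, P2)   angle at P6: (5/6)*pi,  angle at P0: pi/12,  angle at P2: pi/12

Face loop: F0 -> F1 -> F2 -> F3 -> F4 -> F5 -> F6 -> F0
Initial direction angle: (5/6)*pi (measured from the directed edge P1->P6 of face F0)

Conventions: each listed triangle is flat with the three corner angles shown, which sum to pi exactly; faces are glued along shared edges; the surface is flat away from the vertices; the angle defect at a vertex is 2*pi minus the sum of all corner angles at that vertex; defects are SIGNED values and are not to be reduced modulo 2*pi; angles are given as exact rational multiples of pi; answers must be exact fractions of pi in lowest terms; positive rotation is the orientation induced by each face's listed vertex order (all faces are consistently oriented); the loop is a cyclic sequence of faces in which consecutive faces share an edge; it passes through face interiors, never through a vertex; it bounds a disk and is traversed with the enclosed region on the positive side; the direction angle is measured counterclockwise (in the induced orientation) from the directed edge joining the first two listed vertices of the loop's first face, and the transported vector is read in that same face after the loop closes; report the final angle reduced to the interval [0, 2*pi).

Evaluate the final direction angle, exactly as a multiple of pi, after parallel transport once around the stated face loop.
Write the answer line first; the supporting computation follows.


Answer: final direction angle = (5/6)*pi

enclosed vertex P1: corner angles sum to (5/4)*pi, defect = 2*pi - (5/4)*pi = (3/4)*pi
enclosed vertex P6: corner angles sum to (11/4)*pi, defect = 2*pi - (11/4)*pi = (-3/4)*pi
by Gauss-Bonnet the loop rotates the vector by the enclosed defect sum (positive orientation, mod 2*pi)
final angle = (5/6)*pi + 0 = (5/6)*pi (mod 2*pi)
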